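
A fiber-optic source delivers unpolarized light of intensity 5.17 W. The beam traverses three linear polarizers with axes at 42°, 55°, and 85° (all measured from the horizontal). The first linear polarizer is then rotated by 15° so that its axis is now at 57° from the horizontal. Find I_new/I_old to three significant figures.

Before rotation:
Unpolarized light through the first polarizer → I₁ = ½ I₀, now polarized at 42°.
I₂ = I₁ cos²(55° − 42°) = 0.5 I₀ · cos²(13°) = 0.4747 I₀.
I₃ = I₂ cos²(85° − 55°) = 0.4747 I₀ · cos²(30°) = 0.356 I₀.
After rotation:
Unpolarized light through the first polarizer → I₁ = ½ I₀, now polarized at 57°.
I₂ = I₁ cos²(55° − 57°) = 0.5 I₀ · cos²(2°) = 0.4994 I₀.
I₃ = I₂ cos²(85° − 55°) = 0.4994 I₀ · cos²(30°) = 0.3745 I₀.
Ratio = 0.3745 / 0.356 = 1.052.

I_new/I_old ≈ 1.05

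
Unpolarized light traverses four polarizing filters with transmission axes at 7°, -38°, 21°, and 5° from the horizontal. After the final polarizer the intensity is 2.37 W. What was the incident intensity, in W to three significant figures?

Unpolarized light through the first polarizer → I₁ = ½ I₀, now polarized at 7°.
I₂ = I₁ cos²(-38° − 7°) = 0.5 I₀ · cos²(45°) = 0.25 I₀.
I₃ = I₂ cos²(21° + 38°) = 0.25 I₀ · cos²(59°) = 0.06632 I₀.
I₄ = I₃ cos²(5° − 21°) = 0.06632 I₀ · cos²(16°) = 0.06128 I₀.
So 2.37 W = 0.06128 I₀, giving I₀ = 2.37/0.06128 = 38.68 W.

I₀ ≈ 38.7 W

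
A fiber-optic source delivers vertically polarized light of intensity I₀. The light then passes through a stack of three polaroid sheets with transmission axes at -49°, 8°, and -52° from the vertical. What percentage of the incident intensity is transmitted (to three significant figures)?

≈ 3.19%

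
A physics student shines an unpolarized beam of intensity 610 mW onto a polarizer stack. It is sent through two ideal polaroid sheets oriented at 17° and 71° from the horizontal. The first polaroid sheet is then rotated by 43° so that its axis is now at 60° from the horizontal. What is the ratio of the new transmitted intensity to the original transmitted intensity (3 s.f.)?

Before rotation:
Unpolarized light through the first polarizer → I₁ = ½ I₀, now polarized at 17°.
I₂ = I₁ cos²(71° − 17°) = 0.5 I₀ · cos²(54°) = 0.1727 I₀.
After rotation:
Unpolarized light through the first polarizer → I₁ = ½ I₀, now polarized at 60°.
I₂ = I₁ cos²(71° − 60°) = 0.5 I₀ · cos²(11°) = 0.4818 I₀.
Ratio = 0.4818 / 0.1727 = 2.789.

I_new/I_old ≈ 2.79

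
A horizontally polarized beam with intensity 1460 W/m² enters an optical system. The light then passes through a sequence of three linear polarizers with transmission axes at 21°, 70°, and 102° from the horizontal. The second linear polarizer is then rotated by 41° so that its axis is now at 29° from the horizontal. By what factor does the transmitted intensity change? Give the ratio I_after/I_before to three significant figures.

I_new/I_old ≈ 0.271

Before rotation:
I₁ = I₀ cos²(21° − 0°) = I₀ cos²(21°) = 0.8716 I₀.
I₂ = I₁ cos²(70° − 21°) = 0.8716 I₀ · cos²(49°) = 0.3751 I₀.
I₃ = I₂ cos²(102° − 70°) = 0.3751 I₀ · cos²(32°) = 0.2698 I₀.
After rotation:
I₁ = I₀ cos²(21° − 0°) = I₀ cos²(21°) = 0.8716 I₀.
I₂ = I₁ cos²(29° − 21°) = 0.8716 I₀ · cos²(8°) = 0.8547 I₀.
I₃ = I₂ cos²(102° − 29°) = 0.8547 I₀ · cos²(73°) = 0.07306 I₀.
Ratio = 0.07306 / 0.2698 = 0.2708.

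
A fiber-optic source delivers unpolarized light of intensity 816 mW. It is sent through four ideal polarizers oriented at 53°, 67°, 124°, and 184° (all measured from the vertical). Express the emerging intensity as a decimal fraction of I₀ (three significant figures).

Unpolarized light through the first polarizer → I₁ = 816 mW/2 = 408 mW, polarized at 53°.
I₂ = I₁ · cos²(14°) = 408 · 0.9415 = 384.1 mW.
I₃ = I₂ · cos²(57°) = 384.1 · 0.2966 = 113.9 mW.
I₄ = I₃ · cos²(60°) = 113.9 · 0.25 = 28.49 mW.
Transmitted fraction = 0.03491.

I/I₀ ≈ 0.0349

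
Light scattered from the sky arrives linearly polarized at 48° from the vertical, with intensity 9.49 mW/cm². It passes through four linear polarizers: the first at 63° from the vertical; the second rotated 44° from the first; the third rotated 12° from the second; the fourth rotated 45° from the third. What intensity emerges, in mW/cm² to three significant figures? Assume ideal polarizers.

By Malus's law, I₁ = 9.49 mW/cm² · cos²(15°) = 8.854 mW/cm².
I₂ = I₁ · cos²(44°) = 8.854 · 0.5174 = 4.582 mW/cm².
I₃ = I₂ · cos²(12°) = 4.582 · 0.9568 = 4.384 mW/cm².
I₄ = I₃ · cos²(45°) = 4.384 · 0.5 = 2.192 mW/cm².

I ≈ 2.19 mW/cm²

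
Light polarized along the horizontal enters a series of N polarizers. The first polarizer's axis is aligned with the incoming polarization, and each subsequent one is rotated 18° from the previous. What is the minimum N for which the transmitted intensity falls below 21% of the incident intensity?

First polarizer is aligned with the polarization: full transmission.
Each further stage multiplies by cos²(18°) = 0.9045.
After N polarizers: T = 0.9045^(N−1). Require T < 0.21 ⇒ N−1 > ln(0.21)/ln(0.9045) = 15.55, so N−1 ≥ 16 and N = 17.
Check: N=17 gives T = 0.2007 < 0.21; N=16 gives T = 0.2219.

N = 17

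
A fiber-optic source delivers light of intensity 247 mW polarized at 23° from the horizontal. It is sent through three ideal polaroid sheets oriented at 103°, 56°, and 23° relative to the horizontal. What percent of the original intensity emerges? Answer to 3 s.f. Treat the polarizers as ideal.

≈ 0.986%

I₁ = 247 mW · cos²(80°) = 7.448 mW.
I₂ = I₁ · cos²(47°) = 7.448 · 0.4651 = 3.464 mW.
I₃ = I₂ · cos²(33°) = 3.464 · 0.7034 = 2.437 mW.
That is 0.9865% of the incident intensity.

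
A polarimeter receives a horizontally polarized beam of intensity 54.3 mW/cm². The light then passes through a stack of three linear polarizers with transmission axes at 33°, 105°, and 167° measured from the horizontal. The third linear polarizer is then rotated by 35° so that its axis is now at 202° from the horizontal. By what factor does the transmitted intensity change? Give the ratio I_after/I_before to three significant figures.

I_new/I_old ≈ 0.0674

Before rotation:
By Malus's law, I₁ = I₀ cos²(33° − 0°) = I₀ cos²(33°) = 0.7034 I₀.
I₂ = I₁ cos²(105° − 33°) = 0.7034 I₀ · cos²(72°) = 0.06717 I₀.
I₃ = I₂ cos²(167° − 105°) = 0.06717 I₀ · cos²(62°) = 0.0148 I₀.
After rotation:
I₁ = I₀ cos²(33° − 0°) = I₀ cos²(33°) = 0.7034 I₀.
I₂ = I₁ cos²(105° − 33°) = 0.7034 I₀ · cos²(72°) = 0.06717 I₀.
Angle between axes 2 and 3: 83°. I₃ = 0.06717 I₀ · cos²(83°) = 0.0009976 I₀.
Ratio = 0.0009976 / 0.0148 = 0.06739.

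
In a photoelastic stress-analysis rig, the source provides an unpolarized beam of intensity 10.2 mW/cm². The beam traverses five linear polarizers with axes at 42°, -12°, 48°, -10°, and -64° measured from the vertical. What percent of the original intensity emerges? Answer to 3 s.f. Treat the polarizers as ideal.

≈ 0.419%

Unpolarized light through the first polarizer → I₁ = 10.2 mW/cm²/2 = 5.1 mW/cm², polarized at 42°.
I₂ = I₁ · cos²(54°) = 5.1 · 0.3455 = 1.762 mW/cm².
I₃ = I₂ · cos²(60°) = 1.762 · 0.25 = 0.4405 mW/cm².
I₄ = I₃ · cos²(58°) = 0.4405 · 0.2808 = 0.1237 mW/cm².
I₅ = I₄ · cos²(54°) = 0.1237 · 0.3455 = 0.04274 mW/cm².
That is 0.419% of the incident intensity.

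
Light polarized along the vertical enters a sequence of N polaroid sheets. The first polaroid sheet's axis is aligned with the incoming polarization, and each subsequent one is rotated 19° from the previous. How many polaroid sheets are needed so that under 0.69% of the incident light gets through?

N = 46

First polarizer is aligned with the polarization: full transmission.
Each further stage multiplies by cos²(19°) = 0.894.
After N polarizers: T = 0.894^(N−1). Require T < 0.0069 ⇒ N−1 > ln(0.0069)/ln(0.894) = 44.41, so N−1 ≥ 45 and N = 46.
Check: N=46 gives T = 0.006461 < 0.0069; N=45 gives T = 0.007227.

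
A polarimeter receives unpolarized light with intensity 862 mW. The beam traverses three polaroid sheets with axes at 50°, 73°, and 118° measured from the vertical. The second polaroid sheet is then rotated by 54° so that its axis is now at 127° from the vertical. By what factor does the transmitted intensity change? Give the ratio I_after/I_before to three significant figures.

I_new/I_old ≈ 0.117

Before rotation:
Unpolarized light through the first polarizer → I₁ = ½ I₀, now polarized at 50°.
I₂ = I₁ cos²(73° − 50°) = 0.5 I₀ · cos²(23°) = 0.4237 I₀.
I₃ = I₂ cos²(118° − 73°) = 0.4237 I₀ · cos²(45°) = 0.2118 I₀.
After rotation:
Unpolarized light through the first polarizer → I₁ = ½ I₀, now polarized at 50°.
I₂ = I₁ cos²(127° − 50°) = 0.5 I₀ · cos²(77°) = 0.0253 I₀.
I₃ = I₂ cos²(118° − 127°) = 0.0253 I₀ · cos²(9°) = 0.02468 I₀.
Ratio = 0.02468 / 0.2118 = 0.1165.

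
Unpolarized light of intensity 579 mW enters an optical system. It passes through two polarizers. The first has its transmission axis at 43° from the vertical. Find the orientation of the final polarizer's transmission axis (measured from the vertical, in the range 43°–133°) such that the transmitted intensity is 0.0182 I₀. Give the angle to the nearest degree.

Unpolarized light through the first polarizer → I₁ = ½ I₀, now polarized at 43°.
Need I₂/I₀ = 0.0182, so cos²(θ − 43°) = 0.0182 / 0.5 = 0.0364.
θ − 43° = arccos(√0.0364) = 79.0°, giving θ ≈ 43 + 79.0 = 122.0°.

θ ≈ 122°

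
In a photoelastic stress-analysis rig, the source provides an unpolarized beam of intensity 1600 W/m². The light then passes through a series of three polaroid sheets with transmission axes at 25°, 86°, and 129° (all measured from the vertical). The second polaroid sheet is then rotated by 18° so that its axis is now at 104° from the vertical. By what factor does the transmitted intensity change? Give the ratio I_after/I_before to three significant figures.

Before rotation:
Unpolarized light through the first polarizer → I₁ = ½ I₀, now polarized at 25°.
I₂ = I₁ cos²(86° − 25°) = 0.5 I₀ · cos²(61°) = 0.1175 I₀.
I₃ = I₂ cos²(129° − 86°) = 0.1175 I₀ · cos²(43°) = 0.06286 I₀.
After rotation:
Unpolarized light through the first polarizer → I₁ = ½ I₀, now polarized at 25°.
I₂ = I₁ cos²(104° − 25°) = 0.5 I₀ · cos²(79°) = 0.0182 I₀.
I₃ = I₂ cos²(129° − 104°) = 0.0182 I₀ · cos²(25°) = 0.01495 I₀.
Ratio = 0.01495 / 0.06286 = 0.2379.

I_new/I_old ≈ 0.238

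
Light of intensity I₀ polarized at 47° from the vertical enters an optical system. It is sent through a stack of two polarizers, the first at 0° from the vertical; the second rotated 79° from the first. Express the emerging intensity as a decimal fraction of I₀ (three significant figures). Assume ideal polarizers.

≈ 0.0169 I₀

I₁ = I₀ cos²(0° − 47°) = I₀ cos²(47°) = 0.4651 I₀.
I₂ = I₁ cos²(79°) = 0.4651 · 0.03641 I₀ = 0.01693 I₀.
Transmitted fraction = 0.01693.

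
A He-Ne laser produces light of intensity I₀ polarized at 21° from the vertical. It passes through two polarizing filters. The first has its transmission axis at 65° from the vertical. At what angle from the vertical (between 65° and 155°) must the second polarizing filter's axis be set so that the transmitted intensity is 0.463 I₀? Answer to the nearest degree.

I₁ = I₀ cos²(65° − 21°) = I₀ cos²(44°) = 0.5174 I₀.
Need I₂/I₀ = 0.463, so cos²(θ − 65°) = 0.463 / 0.5174 = 0.8948.
θ − 65° = arccos(√0.8948) = 18.9°, giving θ ≈ 65 + 18.9 = 83.9°.

θ ≈ 84°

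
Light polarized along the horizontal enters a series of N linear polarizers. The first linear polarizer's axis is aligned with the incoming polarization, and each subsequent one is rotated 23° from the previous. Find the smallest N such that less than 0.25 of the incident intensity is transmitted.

First polarizer is aligned with the polarization: full transmission.
Each further stage multiplies by cos²(23°) = 0.8473.
After N polarizers: T = 0.8473^(N−1). Require T < 0.25 ⇒ N−1 > ln(0.25)/ln(0.8473) = 8.37, so N−1 ≥ 9 and N = 10.
Check: N=10 gives T = 0.2251 < 0.25; N=9 gives T = 0.2657.

N = 10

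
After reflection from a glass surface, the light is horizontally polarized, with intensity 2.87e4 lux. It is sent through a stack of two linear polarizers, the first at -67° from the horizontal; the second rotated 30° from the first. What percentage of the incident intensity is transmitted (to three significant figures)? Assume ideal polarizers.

≈ 11.5%

By Malus's law, I₁ = 2.87e4 lux · cos²(67°) = 4382 lux.
I₂ = I₁ · cos²(30°) = 4382 · 0.75 = 3286 lux.
That is 11.45% of the incident intensity.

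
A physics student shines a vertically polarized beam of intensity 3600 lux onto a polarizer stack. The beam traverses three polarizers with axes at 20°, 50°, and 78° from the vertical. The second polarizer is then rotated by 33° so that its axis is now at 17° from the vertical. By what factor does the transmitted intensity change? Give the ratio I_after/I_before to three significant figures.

I_new/I_old ≈ 0.401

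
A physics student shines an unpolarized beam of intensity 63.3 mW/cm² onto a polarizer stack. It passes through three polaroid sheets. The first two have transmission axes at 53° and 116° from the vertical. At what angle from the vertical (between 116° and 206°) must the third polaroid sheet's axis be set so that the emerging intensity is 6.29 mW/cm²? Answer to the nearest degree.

Unpolarized light through the first polarizer → I₁ = ½ I₀, now polarized at 53°.
I₂ = I₁ cos²(116° − 53°) = 0.5 I₀ · cos²(63°) = 0.1031 I₀.
Target fraction: 6.29 / 63.3 mW/cm² = 0.09937 of I₀.
Need I₃/I₀ = 0.09937, so cos²(θ − 116°) = 0.09937 / 0.1031 = 0.9642.
θ − 116° = arccos(√0.9642) = 10.9°, giving θ ≈ 116 + 10.9 = 126.9°.

θ ≈ 127°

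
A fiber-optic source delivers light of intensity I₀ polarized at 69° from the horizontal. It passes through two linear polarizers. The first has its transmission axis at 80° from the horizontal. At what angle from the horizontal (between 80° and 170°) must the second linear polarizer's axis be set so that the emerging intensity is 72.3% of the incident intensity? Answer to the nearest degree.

θ ≈ 110°

By Malus's law, I₁ = I₀ cos²(80° − 69°) = I₀ cos²(11°) = 0.9636 I₀.
Need I₂/I₀ = 0.723, so cos²(θ − 80°) = 0.723 / 0.9636 = 0.7503.
θ − 80° = arccos(√0.7503) = 30.0°, giving θ ≈ 80 + 30.0 = 110.0°.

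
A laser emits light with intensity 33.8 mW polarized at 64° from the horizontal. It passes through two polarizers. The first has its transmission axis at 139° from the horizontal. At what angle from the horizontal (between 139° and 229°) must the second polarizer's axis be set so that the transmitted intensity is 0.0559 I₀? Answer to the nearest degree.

θ ≈ 163°

I₁ = I₀ cos²(139° − 64°) = I₀ cos²(75°) = 0.06699 I₀.
Need I₂/I₀ = 0.0559, so cos²(θ − 139°) = 0.0559 / 0.06699 = 0.8345.
θ − 139° = arccos(√0.8345) = 24.0°, giving θ ≈ 139 + 24.0 = 163.0°.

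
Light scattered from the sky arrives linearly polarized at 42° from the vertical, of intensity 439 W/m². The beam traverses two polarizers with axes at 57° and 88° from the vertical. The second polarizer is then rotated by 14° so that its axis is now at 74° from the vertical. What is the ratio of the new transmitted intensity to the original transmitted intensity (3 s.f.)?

Before rotation:
By Malus's law, I₁ = I₀ cos²(57° − 42°) = I₀ cos²(15°) = 0.933 I₀.
I₂ = I₁ cos²(88° − 57°) = 0.933 I₀ · cos²(31°) = 0.6855 I₀.
After rotation:
I₁ = I₀ cos²(57° − 42°) = I₀ cos²(15°) = 0.933 I₀.
I₂ = I₁ cos²(74° − 57°) = 0.933 I₀ · cos²(17°) = 0.8533 I₀.
Ratio = 0.8533 / 0.6855 = 1.245.

I_new/I_old ≈ 1.24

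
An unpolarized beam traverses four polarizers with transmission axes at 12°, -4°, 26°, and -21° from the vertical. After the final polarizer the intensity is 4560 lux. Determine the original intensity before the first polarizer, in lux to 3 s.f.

I₀ ≈ 2.83e4 lux

Unpolarized light through the first polarizer → I₁ = ½ I₀, now polarized at 12°.
I₂ = I₁ cos²(-4° − 12°) = 0.5 I₀ · cos²(16°) = 0.462 I₀.
I₃ = I₂ cos²(26° + 4°) = 0.462 I₀ · cos²(30°) = 0.3465 I₀.
I₄ = I₃ cos²(-21° − 26°) = 0.3465 I₀ · cos²(47°) = 0.1612 I₀.
So 4560 lux = 0.1612 I₀, giving I₀ = 4560/0.1612 = 2.829e+04 lux.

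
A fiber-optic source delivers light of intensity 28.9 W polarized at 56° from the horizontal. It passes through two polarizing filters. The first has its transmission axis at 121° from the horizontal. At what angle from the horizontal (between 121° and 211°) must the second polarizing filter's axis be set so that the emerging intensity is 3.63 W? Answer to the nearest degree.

θ ≈ 154°

I₁ = I₀ cos²(121° − 56°) = I₀ cos²(65°) = 0.1786 I₀.
Target fraction: 3.63 / 28.9 W = 0.1256 of I₀.
Need I₂/I₀ = 0.1256, so cos²(θ − 121°) = 0.1256 / 0.1786 = 0.7033.
θ − 121° = arccos(√0.7033) = 33.0°, giving θ ≈ 121 + 33.0 = 154.0°.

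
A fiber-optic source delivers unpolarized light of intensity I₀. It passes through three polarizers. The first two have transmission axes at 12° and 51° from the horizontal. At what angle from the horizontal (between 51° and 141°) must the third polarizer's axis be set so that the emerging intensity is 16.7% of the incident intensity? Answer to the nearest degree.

θ ≈ 93°

Unpolarized light through the first polarizer → I₁ = ½ I₀, now polarized at 12°.
I₂ = I₁ cos²(51° − 12°) = 0.5 I₀ · cos²(39°) = 0.302 I₀.
Need I₃/I₀ = 0.167, so cos²(θ − 51°) = 0.167 / 0.302 = 0.553.
θ − 51° = arccos(√0.553) = 42.0°, giving θ ≈ 51 + 42.0 = 93.0°.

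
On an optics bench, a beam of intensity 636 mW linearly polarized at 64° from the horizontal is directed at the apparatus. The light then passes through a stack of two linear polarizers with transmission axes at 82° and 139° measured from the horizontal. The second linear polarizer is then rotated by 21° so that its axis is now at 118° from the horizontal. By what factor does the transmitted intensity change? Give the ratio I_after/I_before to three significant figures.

Before rotation:
I₁ = I₀ cos²(82° − 64°) = I₀ cos²(18°) = 0.9045 I₀.
I₂ = I₁ cos²(139° − 82°) = 0.9045 I₀ · cos²(57°) = 0.2683 I₀.
After rotation:
I₁ = I₀ cos²(82° − 64°) = I₀ cos²(18°) = 0.9045 I₀.
I₂ = I₁ cos²(118° − 82°) = 0.9045 I₀ · cos²(36°) = 0.592 I₀.
Ratio = 0.592 / 0.2683 = 2.206.

I_new/I_old ≈ 2.21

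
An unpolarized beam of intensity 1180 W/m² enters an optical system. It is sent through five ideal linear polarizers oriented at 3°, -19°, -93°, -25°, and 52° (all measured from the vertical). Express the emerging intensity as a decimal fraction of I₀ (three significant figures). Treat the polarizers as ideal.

Unpolarized light through the first polarizer → I₁ = 1180 W/m²/2 = 590 W/m², polarized at 3°.
I₂ = I₁ · cos²(22°) = 590 · 0.8597 = 507.2 W/m².
I₃ = I₂ · cos²(74°) = 507.2 · 0.07598 = 38.54 W/m².
I₄ = I₃ · cos²(68°) = 38.54 · 0.1403 = 5.408 W/m².
I₅ = I₄ · cos²(77°) = 5.408 · 0.0506 = 0.2736 W/m².
Transmitted fraction = 0.0002319.

I/I₀ ≈ 0.000232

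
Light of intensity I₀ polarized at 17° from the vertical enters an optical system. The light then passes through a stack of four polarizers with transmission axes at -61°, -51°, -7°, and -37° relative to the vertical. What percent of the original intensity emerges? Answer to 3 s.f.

I₁ = I₀ cos²(-61° − 17°) = I₀ cos²(78°) = 0.04323 I₀.
I₂ = I₁ cos²(-51° + 61°) = 0.04323 I₀ · cos²(10°) = 0.04192 I₀.
I₃ = I₂ cos²(-7° + 51°) = 0.04192 I₀ · cos²(44°) = 0.02169 I₀.
I₄ = I₃ cos²(-37° + 7°) = 0.02169 I₀ · cos²(30°) = 0.01627 I₀.
That is 1.627% of the incident intensity.

≈ 1.63%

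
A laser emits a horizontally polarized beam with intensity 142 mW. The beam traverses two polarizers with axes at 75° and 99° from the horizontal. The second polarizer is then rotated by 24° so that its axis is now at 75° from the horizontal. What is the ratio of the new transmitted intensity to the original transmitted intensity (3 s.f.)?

Before rotation:
I₁ = I₀ cos²(75° − 0°) = I₀ cos²(75°) = 0.06699 I₀.
I₂ = I₁ cos²(99° − 75°) = 0.06699 I₀ · cos²(24°) = 0.05591 I₀.
After rotation:
I₁ = I₀ cos²(75° − 0°) = I₀ cos²(75°) = 0.06699 I₀.
I₂ = I₁ cos²(75° − 75°) = 0.06699 I₀ · cos²(0°) = 0.06699 I₀.
Ratio = 0.06699 / 0.05591 = 1.198.

I_new/I_old ≈ 1.20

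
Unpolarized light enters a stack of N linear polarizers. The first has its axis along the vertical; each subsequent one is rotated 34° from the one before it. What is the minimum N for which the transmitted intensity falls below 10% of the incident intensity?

N = 6

First polarizer halves the unpolarized light: factor 1/2.
Each further stage multiplies by cos²(34°) = 0.6873.
After N polarizers: T = 0.5·0.6873^(N−1). Require T < 0.10 ⇒ N−1 > ln(0.10/0.5)/ln(0.6873) = 4.29, so N−1 ≥ 5 and N = 6.
Check: N=6 gives T = 0.07669 < 0.10; N=5 gives T = 0.1116.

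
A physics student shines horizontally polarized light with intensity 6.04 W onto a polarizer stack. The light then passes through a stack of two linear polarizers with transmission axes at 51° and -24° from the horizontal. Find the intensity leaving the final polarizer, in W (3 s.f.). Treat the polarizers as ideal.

I ≈ 0.160 W

I₁ = 6.04 W · cos²(51°) = 2.392 W.
I₂ = I₁ · cos²(75°) = 2.392 · 0.06699 = 0.1602 W.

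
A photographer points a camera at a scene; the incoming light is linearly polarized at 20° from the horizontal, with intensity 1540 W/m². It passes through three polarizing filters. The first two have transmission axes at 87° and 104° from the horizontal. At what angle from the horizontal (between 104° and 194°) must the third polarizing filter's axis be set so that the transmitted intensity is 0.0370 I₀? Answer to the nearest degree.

By Malus's law, I₁ = I₀ cos²(87° − 20°) = I₀ cos²(67°) = 0.1527 I₀.
I₂ = I₁ cos²(104° − 87°) = 0.1527 I₀ · cos²(17°) = 0.1396 I₀.
Need I₃/I₀ = 0.037, so cos²(θ − 104°) = 0.037 / 0.1396 = 0.265.
θ − 104° = arccos(√0.265) = 59.0°, giving θ ≈ 104 + 59.0 = 163.0°.

θ ≈ 163°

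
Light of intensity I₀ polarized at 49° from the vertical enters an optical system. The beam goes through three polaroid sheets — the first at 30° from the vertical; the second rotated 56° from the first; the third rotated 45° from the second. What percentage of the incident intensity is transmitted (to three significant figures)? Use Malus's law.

By Malus's law, I₁ = I₀ cos²(30° − 49°) = I₀ cos²(19°) = 0.894 I₀.
I₂ = I₁ cos²(56°) = 0.894 · 0.3127 I₀ = 0.2796 I₀.
I₃ = I₂ cos²(45°) = 0.2796 · 0.5 I₀ = 0.1398 I₀.
That is 13.98% of the incident intensity.

≈ 14.0%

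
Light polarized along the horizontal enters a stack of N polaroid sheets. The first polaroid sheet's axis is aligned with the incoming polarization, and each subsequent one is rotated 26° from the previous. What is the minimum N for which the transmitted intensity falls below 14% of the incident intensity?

N = 11

First polarizer is aligned with the polarization: full transmission.
Each further stage multiplies by cos²(26°) = 0.8078.
After N polarizers: T = 0.8078^(N−1). Require T < 0.14 ⇒ N−1 > ln(0.14)/ln(0.8078) = 9.21, so N−1 ≥ 10 and N = 11.
Check: N=11 gives T = 0.1184 < 0.14; N=10 gives T = 0.1465.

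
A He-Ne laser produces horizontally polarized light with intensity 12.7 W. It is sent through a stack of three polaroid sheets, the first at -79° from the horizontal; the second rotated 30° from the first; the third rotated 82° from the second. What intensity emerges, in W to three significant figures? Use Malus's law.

I ≈ 0.00672 W

By Malus's law, I₁ = 12.7 W · cos²(79°) = 0.4624 W.
I₂ = I₁ · cos²(30°) = 0.4624 · 0.75 = 0.3468 W.
I₃ = I₂ · cos²(82°) = 0.3468 · 0.01937 = 0.006717 W.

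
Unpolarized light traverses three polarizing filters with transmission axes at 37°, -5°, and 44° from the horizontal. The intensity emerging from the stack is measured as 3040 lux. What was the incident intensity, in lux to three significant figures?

Unpolarized light through the first polarizer → I₁ = ½ I₀, now polarized at 37°.
I₂ = I₁ cos²(-5° − 37°) = 0.5 I₀ · cos²(42°) = 0.2761 I₀.
I₃ = I₂ cos²(44° + 5°) = 0.2761 I₀ · cos²(49°) = 0.1189 I₀.
So 3040 lux = 0.1189 I₀, giving I₀ = 3040/0.1189 = 2.558e+04 lux.

I₀ ≈ 2.56e4 lux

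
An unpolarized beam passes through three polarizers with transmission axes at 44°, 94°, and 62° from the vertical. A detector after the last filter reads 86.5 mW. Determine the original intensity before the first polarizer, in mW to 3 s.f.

Unpolarized light through the first polarizer → I₁ = ½ I₀, now polarized at 44°.
I₂ = I₁ cos²(94° − 44°) = 0.5 I₀ · cos²(50°) = 0.2066 I₀.
I₃ = I₂ cos²(62° − 94°) = 0.2066 I₀ · cos²(32°) = 0.1486 I₀.
So 86.5 mW = 0.1486 I₀, giving I₀ = 86.5/0.1486 = 582.2 mW.

I₀ ≈ 582 mW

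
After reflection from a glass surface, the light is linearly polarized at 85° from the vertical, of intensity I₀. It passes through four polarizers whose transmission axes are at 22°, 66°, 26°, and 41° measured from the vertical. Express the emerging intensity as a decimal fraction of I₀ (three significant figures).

≈ 0.0584 I₀

I₁ = I₀ cos²(22° − 85°) = I₀ cos²(63°) = 0.2061 I₀.
I₂ = I₁ cos²(66° − 22°) = 0.2061 I₀ · cos²(44°) = 0.1067 I₀.
I₃ = I₂ cos²(26° − 66°) = 0.1067 I₀ · cos²(40°) = 0.06258 I₀.
I₄ = I₃ cos²(41° − 26°) = 0.06258 I₀ · cos²(15°) = 0.05839 I₀.
Transmitted fraction = 0.05839.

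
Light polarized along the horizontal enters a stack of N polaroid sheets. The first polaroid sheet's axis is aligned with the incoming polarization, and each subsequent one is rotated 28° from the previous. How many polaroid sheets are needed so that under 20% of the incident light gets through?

First polarizer is aligned with the polarization: full transmission.
Each further stage multiplies by cos²(28°) = 0.7796.
After N polarizers: T = 0.7796^(N−1). Require T < 0.20 ⇒ N−1 > ln(0.20)/ln(0.7796) = 6.46, so N−1 ≥ 7 and N = 8.
Check: N=8 gives T = 0.175 < 0.20; N=7 gives T = 0.2245.

N = 8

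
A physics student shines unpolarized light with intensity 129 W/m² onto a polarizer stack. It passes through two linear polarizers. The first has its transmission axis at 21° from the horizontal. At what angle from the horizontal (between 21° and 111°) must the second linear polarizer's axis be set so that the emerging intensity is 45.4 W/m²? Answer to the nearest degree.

θ ≈ 54°

Unpolarized light through the first polarizer → I₁ = ½ I₀, now polarized at 21°.
Target fraction: 45.4 / 129 W/m² = 0.3519 of I₀.
Need I₂/I₀ = 0.3519, so cos²(θ − 21°) = 0.3519 / 0.5 = 0.7039.
θ − 21° = arccos(√0.7039) = 33.0°, giving θ ≈ 21 + 33.0 = 54.0°.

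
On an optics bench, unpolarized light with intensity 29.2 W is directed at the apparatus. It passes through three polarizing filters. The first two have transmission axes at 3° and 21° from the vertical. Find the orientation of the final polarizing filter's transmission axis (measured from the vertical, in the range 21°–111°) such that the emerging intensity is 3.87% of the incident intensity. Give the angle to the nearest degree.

θ ≈ 94°

Unpolarized light through the first polarizer → I₁ = ½ I₀, now polarized at 3°.
I₂ = I₁ cos²(21° − 3°) = 0.5 I₀ · cos²(18°) = 0.4523 I₀.
Need I₃/I₀ = 0.0387, so cos²(θ − 21°) = 0.0387 / 0.4523 = 0.08557.
θ − 21° = arccos(√0.08557) = 73.0°, giving θ ≈ 21 + 73.0 = 94.0°.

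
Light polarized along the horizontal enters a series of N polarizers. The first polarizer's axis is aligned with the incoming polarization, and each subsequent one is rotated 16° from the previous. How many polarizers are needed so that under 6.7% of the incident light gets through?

First polarizer is aligned with the polarization: full transmission.
Each further stage multiplies by cos²(16°) = 0.924.
After N polarizers: T = 0.924^(N−1). Require T < 0.067 ⇒ N−1 > ln(0.067)/ln(0.924) = 34.21, so N−1 ≥ 35 and N = 36.
Check: N=36 gives T = 0.06294 < 0.067; N=35 gives T = 0.06811.

N = 36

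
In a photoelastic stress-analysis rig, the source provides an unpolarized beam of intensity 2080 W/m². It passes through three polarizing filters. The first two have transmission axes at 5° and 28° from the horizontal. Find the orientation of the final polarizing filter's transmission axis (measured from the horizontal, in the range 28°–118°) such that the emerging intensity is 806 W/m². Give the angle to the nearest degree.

Unpolarized light through the first polarizer → I₁ = ½ I₀, now polarized at 5°.
I₂ = I₁ cos²(28° − 5°) = 0.5 I₀ · cos²(23°) = 0.4237 I₀.
Target fraction: 806 / 2080 W/m² = 0.3875 of I₀.
Need I₃/I₀ = 0.3875, so cos²(θ − 28°) = 0.3875 / 0.4237 = 0.9146.
θ − 28° = arccos(√0.9146) = 17.0°, giving θ ≈ 28 + 17.0 = 45.0°.

θ ≈ 45°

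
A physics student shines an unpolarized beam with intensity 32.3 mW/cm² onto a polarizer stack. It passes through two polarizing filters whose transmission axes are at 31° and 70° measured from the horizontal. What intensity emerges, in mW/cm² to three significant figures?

I ≈ 9.75 mW/cm²

Unpolarized light through the first polarizer → I₁ = 32.3 mW/cm²/2 = 16.15 mW/cm², polarized at 31°.
I₂ = I₁ · cos²(39°) = 16.15 · 0.604 = 9.754 mW/cm².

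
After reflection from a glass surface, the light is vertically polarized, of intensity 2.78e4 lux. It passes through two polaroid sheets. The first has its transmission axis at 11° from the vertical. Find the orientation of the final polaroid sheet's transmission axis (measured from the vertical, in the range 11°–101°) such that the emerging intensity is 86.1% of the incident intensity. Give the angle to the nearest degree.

θ ≈ 30°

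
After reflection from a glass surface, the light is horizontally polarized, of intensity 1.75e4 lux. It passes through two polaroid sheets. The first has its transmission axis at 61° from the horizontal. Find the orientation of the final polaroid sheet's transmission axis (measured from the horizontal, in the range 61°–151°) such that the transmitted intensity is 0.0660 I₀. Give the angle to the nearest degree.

θ ≈ 119°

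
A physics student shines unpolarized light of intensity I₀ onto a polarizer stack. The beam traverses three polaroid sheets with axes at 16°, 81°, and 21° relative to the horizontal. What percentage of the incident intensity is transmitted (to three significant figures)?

≈ 2.23%

Unpolarized light through the first polarizer → I₁ = ½ I₀, now polarized at 16°.
I₂ = I₁ cos²(81° − 16°) = 0.5 I₀ · cos²(65°) = 0.0893 I₀.
I₃ = I₂ cos²(21° − 81°) = 0.0893 I₀ · cos²(60°) = 0.02233 I₀.
That is 2.233% of the incident intensity.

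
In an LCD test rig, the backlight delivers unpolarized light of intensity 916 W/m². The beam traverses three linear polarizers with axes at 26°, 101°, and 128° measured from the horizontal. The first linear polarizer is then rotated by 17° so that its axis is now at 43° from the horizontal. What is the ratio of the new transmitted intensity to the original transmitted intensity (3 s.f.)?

I_new/I_old ≈ 4.19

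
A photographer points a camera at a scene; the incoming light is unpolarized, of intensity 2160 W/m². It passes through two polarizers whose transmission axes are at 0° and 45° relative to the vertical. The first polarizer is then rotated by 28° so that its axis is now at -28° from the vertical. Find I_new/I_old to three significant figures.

I_new/I_old ≈ 0.171

Before rotation:
Unpolarized light through the first polarizer → I₁ = ½ I₀, now polarized at 0°.
I₂ = I₁ cos²(45° − 0°) = 0.5 I₀ · cos²(45°) = 0.25 I₀.
After rotation:
Unpolarized light through the first polarizer → I₁ = ½ I₀, now polarized at -28°.
I₂ = I₁ cos²(45° + 28°) = 0.5 I₀ · cos²(73°) = 0.04274 I₀.
Ratio = 0.04274 / 0.25 = 0.171.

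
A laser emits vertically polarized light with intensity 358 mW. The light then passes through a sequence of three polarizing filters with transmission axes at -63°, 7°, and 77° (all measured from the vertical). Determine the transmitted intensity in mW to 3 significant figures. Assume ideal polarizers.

I₁ = 358 mW · cos²(63°) = 73.79 mW.
I₂ = I₁ · cos²(70°) = 73.79 · 0.117 = 8.631 mW.
I₃ = I₂ · cos²(70°) = 8.631 · 0.117 = 1.01 mW.

I ≈ 1.01 mW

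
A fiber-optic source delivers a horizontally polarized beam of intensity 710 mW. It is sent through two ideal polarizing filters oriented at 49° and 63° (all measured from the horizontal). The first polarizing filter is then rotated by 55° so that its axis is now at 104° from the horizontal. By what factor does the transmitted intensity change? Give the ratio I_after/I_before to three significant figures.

Before rotation:
I₁ = I₀ cos²(49° − 0°) = I₀ cos²(49°) = 0.4304 I₀.
I₂ = I₁ cos²(63° − 49°) = 0.4304 I₀ · cos²(14°) = 0.4052 I₀.
After rotation:
I₁ = I₀ cos²(104° − 0°) = I₀ cos²(76°) = 0.05853 I₀.
I₂ = I₁ cos²(63° − 104°) = 0.05853 I₀ · cos²(41°) = 0.03334 I₀.
Ratio = 0.03334 / 0.4052 = 0.08227.

I_new/I_old ≈ 0.0823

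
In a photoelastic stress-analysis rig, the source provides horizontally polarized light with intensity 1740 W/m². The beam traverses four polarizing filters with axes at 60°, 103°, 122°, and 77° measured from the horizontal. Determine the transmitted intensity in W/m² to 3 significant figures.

By Malus's law, I₁ = 1740 W/m² · cos²(60°) = 435 W/m².
I₂ = I₁ · cos²(43°) = 435 · 0.5349 = 232.7 W/m².
I₃ = I₂ · cos²(19°) = 232.7 · 0.894 = 208 W/m².
I₄ = I₃ · cos²(45°) = 208 · 0.5 = 104 W/m².

I ≈ 104 W/m²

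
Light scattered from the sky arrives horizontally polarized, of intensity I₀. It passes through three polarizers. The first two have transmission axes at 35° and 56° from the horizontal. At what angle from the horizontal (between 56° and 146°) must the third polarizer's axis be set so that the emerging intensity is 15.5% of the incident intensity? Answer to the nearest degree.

θ ≈ 115°

I₁ = I₀ cos²(35° − 0°) = I₀ cos²(35°) = 0.671 I₀.
I₂ = I₁ cos²(56° − 35°) = 0.671 I₀ · cos²(21°) = 0.5848 I₀.
Need I₃/I₀ = 0.155, so cos²(θ − 56°) = 0.155 / 0.5848 = 0.265.
θ − 56° = arccos(√0.265) = 59.0°, giving θ ≈ 56 + 59.0 = 115.0°.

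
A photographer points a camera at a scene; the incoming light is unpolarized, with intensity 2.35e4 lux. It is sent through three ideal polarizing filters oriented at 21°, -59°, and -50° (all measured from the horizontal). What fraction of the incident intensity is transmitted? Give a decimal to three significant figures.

I/I₀ ≈ 0.0147

Unpolarized light through the first polarizer → I₁ = 2.35e4 lux/2 = 1.175e+04 lux, polarized at 21°.
I₂ = I₁ · cos²(80°) = 1.175e+04 · 0.03015 = 354.3 lux.
I₃ = I₂ · cos²(9°) = 354.3 · 0.9755 = 345.6 lux.
Transmitted fraction = 0.01471.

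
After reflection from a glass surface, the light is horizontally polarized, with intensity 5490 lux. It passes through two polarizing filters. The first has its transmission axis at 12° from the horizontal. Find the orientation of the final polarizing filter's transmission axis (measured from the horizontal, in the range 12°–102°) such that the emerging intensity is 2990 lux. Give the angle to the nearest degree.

θ ≈ 53°

By Malus's law, I₁ = I₀ cos²(12° − 0°) = I₀ cos²(12°) = 0.9568 I₀.
Target fraction: 2990 / 5490 lux = 0.5446 of I₀.
Need I₂/I₀ = 0.5446, so cos²(θ − 12°) = 0.5446 / 0.9568 = 0.5692.
θ − 12° = arccos(√0.5692) = 41.0°, giving θ ≈ 12 + 41.0 = 53.0°.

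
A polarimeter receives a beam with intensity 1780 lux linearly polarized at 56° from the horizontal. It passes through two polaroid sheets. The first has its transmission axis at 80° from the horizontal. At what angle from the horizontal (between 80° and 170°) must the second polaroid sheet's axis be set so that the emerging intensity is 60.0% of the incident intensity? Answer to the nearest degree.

θ ≈ 112°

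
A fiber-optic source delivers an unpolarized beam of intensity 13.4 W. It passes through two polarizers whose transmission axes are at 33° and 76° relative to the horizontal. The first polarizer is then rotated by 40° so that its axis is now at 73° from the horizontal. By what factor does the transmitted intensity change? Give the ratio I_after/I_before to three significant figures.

I_new/I_old ≈ 1.86

Before rotation:
Unpolarized light through the first polarizer → I₁ = ½ I₀, now polarized at 33°.
I₂ = I₁ cos²(76° − 33°) = 0.5 I₀ · cos²(43°) = 0.2674 I₀.
After rotation:
Unpolarized light through the first polarizer → I₁ = ½ I₀, now polarized at 73°.
I₂ = I₁ cos²(76° − 73°) = 0.5 I₀ · cos²(3°) = 0.4986 I₀.
Ratio = 0.4986 / 0.2674 = 1.864.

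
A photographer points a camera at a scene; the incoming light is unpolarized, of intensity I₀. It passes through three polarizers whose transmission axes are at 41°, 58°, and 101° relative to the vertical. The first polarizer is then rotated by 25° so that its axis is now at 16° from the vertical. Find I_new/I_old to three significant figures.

I_new/I_old ≈ 0.604

Before rotation:
Unpolarized light through the first polarizer → I₁ = ½ I₀, now polarized at 41°.
I₂ = I₁ cos²(58° − 41°) = 0.5 I₀ · cos²(17°) = 0.4573 I₀.
I₃ = I₂ cos²(101° − 58°) = 0.4573 I₀ · cos²(43°) = 0.2446 I₀.
After rotation:
Unpolarized light through the first polarizer → I₁ = ½ I₀, now polarized at 16°.
I₂ = I₁ cos²(58° − 16°) = 0.5 I₀ · cos²(42°) = 0.2761 I₀.
I₃ = I₂ cos²(101° − 58°) = 0.2761 I₀ · cos²(43°) = 0.1477 I₀.
Ratio = 0.1477 / 0.2446 = 0.6039.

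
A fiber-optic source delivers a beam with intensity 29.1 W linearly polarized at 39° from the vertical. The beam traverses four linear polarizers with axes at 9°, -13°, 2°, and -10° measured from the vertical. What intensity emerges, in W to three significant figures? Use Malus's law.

I ≈ 16.7 W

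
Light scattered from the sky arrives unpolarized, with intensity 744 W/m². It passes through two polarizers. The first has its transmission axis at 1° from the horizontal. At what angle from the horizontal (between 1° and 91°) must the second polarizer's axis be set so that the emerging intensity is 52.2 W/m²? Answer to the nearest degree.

Unpolarized light through the first polarizer → I₁ = ½ I₀, now polarized at 1°.
Target fraction: 52.2 / 744 W/m² = 0.07016 of I₀.
Need I₂/I₀ = 0.07016, so cos²(θ − 1°) = 0.07016 / 0.5 = 0.1403.
θ − 1° = arccos(√0.1403) = 68.0°, giving θ ≈ 1 + 68.0 = 69.0°.

θ ≈ 69°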